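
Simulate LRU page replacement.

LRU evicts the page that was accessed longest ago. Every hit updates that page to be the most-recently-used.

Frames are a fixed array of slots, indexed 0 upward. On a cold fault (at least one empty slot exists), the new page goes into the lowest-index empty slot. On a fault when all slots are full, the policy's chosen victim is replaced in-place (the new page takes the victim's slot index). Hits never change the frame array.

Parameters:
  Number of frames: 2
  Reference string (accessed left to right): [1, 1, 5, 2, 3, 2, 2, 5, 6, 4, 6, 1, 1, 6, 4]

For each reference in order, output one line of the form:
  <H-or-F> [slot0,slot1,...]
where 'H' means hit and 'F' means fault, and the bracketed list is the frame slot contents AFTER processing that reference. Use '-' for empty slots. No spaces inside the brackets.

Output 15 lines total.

F [1,-]
H [1,-]
F [1,5]
F [2,5]
F [2,3]
H [2,3]
H [2,3]
F [2,5]
F [6,5]
F [6,4]
H [6,4]
F [6,1]
H [6,1]
H [6,1]
F [6,4]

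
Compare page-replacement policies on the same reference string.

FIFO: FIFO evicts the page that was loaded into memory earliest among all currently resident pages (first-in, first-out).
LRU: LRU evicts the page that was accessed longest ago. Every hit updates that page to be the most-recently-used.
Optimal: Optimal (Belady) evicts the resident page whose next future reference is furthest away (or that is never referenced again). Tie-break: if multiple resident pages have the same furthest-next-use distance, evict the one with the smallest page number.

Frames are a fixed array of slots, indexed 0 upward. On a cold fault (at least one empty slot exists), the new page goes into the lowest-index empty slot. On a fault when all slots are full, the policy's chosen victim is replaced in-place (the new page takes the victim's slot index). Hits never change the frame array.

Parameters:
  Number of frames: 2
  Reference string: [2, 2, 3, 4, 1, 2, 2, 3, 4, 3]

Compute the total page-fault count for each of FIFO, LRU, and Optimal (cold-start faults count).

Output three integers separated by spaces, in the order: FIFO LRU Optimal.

Answer: 7 7 6

Derivation:
--- FIFO ---
  step 0: ref 2 -> FAULT, frames=[2,-] (faults so far: 1)
  step 1: ref 2 -> HIT, frames=[2,-] (faults so far: 1)
  step 2: ref 3 -> FAULT, frames=[2,3] (faults so far: 2)
  step 3: ref 4 -> FAULT, evict 2, frames=[4,3] (faults so far: 3)
  step 4: ref 1 -> FAULT, evict 3, frames=[4,1] (faults so far: 4)
  step 5: ref 2 -> FAULT, evict 4, frames=[2,1] (faults so far: 5)
  step 6: ref 2 -> HIT, frames=[2,1] (faults so far: 5)
  step 7: ref 3 -> FAULT, evict 1, frames=[2,3] (faults so far: 6)
  step 8: ref 4 -> FAULT, evict 2, frames=[4,3] (faults so far: 7)
  step 9: ref 3 -> HIT, frames=[4,3] (faults so far: 7)
  FIFO total faults: 7
--- LRU ---
  step 0: ref 2 -> FAULT, frames=[2,-] (faults so far: 1)
  step 1: ref 2 -> HIT, frames=[2,-] (faults so far: 1)
  step 2: ref 3 -> FAULT, frames=[2,3] (faults so far: 2)
  step 3: ref 4 -> FAULT, evict 2, frames=[4,3] (faults so far: 3)
  step 4: ref 1 -> FAULT, evict 3, frames=[4,1] (faults so far: 4)
  step 5: ref 2 -> FAULT, evict 4, frames=[2,1] (faults so far: 5)
  step 6: ref 2 -> HIT, frames=[2,1] (faults so far: 5)
  step 7: ref 3 -> FAULT, evict 1, frames=[2,3] (faults so far: 6)
  step 8: ref 4 -> FAULT, evict 2, frames=[4,3] (faults so far: 7)
  step 9: ref 3 -> HIT, frames=[4,3] (faults so far: 7)
  LRU total faults: 7
--- Optimal ---
  step 0: ref 2 -> FAULT, frames=[2,-] (faults so far: 1)
  step 1: ref 2 -> HIT, frames=[2,-] (faults so far: 1)
  step 2: ref 3 -> FAULT, frames=[2,3] (faults so far: 2)
  step 3: ref 4 -> FAULT, evict 3, frames=[2,4] (faults so far: 3)
  step 4: ref 1 -> FAULT, evict 4, frames=[2,1] (faults so far: 4)
  step 5: ref 2 -> HIT, frames=[2,1] (faults so far: 4)
  step 6: ref 2 -> HIT, frames=[2,1] (faults so far: 4)
  step 7: ref 3 -> FAULT, evict 1, frames=[2,3] (faults so far: 5)
  step 8: ref 4 -> FAULT, evict 2, frames=[4,3] (faults so far: 6)
  step 9: ref 3 -> HIT, frames=[4,3] (faults so far: 6)
  Optimal total faults: 6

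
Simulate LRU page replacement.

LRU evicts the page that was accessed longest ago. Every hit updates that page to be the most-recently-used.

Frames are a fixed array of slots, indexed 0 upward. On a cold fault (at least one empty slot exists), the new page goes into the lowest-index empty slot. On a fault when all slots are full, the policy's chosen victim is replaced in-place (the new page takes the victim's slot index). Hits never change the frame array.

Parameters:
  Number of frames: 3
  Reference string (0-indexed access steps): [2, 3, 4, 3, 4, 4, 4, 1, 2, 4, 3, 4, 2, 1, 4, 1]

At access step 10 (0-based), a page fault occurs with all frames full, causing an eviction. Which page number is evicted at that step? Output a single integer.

Step 0: ref 2 -> FAULT, frames=[2,-,-]
Step 1: ref 3 -> FAULT, frames=[2,3,-]
Step 2: ref 4 -> FAULT, frames=[2,3,4]
Step 3: ref 3 -> HIT, frames=[2,3,4]
Step 4: ref 4 -> HIT, frames=[2,3,4]
Step 5: ref 4 -> HIT, frames=[2,3,4]
Step 6: ref 4 -> HIT, frames=[2,3,4]
Step 7: ref 1 -> FAULT, evict 2, frames=[1,3,4]
Step 8: ref 2 -> FAULT, evict 3, frames=[1,2,4]
Step 9: ref 4 -> HIT, frames=[1,2,4]
Step 10: ref 3 -> FAULT, evict 1, frames=[3,2,4]
At step 10: evicted page 1

Answer: 1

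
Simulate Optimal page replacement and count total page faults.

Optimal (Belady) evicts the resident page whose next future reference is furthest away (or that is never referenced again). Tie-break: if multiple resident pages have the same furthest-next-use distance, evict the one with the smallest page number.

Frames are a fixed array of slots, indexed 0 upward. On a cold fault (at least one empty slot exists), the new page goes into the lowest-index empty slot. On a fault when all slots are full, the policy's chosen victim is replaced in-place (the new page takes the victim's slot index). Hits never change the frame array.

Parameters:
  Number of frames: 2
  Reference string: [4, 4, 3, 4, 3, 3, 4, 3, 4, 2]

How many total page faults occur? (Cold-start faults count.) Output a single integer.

Step 0: ref 4 → FAULT, frames=[4,-]
Step 1: ref 4 → HIT, frames=[4,-]
Step 2: ref 3 → FAULT, frames=[4,3]
Step 3: ref 4 → HIT, frames=[4,3]
Step 4: ref 3 → HIT, frames=[4,3]
Step 5: ref 3 → HIT, frames=[4,3]
Step 6: ref 4 → HIT, frames=[4,3]
Step 7: ref 3 → HIT, frames=[4,3]
Step 8: ref 4 → HIT, frames=[4,3]
Step 9: ref 2 → FAULT (evict 3), frames=[4,2]
Total faults: 3

Answer: 3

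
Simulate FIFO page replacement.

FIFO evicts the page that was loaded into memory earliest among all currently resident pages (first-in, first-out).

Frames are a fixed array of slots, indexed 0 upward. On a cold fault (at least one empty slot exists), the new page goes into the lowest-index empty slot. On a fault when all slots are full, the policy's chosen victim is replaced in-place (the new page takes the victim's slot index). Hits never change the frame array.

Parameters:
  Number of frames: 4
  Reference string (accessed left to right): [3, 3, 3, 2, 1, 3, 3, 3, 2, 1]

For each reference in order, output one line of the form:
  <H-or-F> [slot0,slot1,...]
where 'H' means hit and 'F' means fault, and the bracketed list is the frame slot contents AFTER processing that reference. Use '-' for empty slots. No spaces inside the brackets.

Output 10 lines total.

F [3,-,-,-]
H [3,-,-,-]
H [3,-,-,-]
F [3,2,-,-]
F [3,2,1,-]
H [3,2,1,-]
H [3,2,1,-]
H [3,2,1,-]
H [3,2,1,-]
H [3,2,1,-]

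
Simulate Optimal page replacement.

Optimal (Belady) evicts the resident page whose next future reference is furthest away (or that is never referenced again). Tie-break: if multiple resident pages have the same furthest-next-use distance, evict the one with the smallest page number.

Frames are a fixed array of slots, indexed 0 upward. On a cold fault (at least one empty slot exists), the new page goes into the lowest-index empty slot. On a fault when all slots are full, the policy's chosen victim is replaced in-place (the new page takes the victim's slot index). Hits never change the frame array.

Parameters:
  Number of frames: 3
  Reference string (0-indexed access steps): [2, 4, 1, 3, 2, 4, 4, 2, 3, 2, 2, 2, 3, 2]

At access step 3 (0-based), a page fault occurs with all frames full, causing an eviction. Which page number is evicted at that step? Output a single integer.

Answer: 1

Derivation:
Step 0: ref 2 -> FAULT, frames=[2,-,-]
Step 1: ref 4 -> FAULT, frames=[2,4,-]
Step 2: ref 1 -> FAULT, frames=[2,4,1]
Step 3: ref 3 -> FAULT, evict 1, frames=[2,4,3]
At step 3: evicted page 1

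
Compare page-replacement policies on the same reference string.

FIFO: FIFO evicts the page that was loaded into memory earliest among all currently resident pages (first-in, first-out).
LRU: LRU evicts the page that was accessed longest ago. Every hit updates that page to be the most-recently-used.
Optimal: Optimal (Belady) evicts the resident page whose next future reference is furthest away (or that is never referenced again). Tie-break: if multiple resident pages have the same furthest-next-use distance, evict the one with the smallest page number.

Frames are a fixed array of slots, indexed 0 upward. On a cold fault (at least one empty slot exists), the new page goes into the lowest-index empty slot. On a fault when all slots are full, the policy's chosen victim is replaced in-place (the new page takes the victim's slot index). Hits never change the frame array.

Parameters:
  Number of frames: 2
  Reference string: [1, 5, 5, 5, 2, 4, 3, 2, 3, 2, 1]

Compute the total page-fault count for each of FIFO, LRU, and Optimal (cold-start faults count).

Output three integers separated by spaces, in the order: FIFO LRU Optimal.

--- FIFO ---
  step 0: ref 1 -> FAULT, frames=[1,-] (faults so far: 1)
  step 1: ref 5 -> FAULT, frames=[1,5] (faults so far: 2)
  step 2: ref 5 -> HIT, frames=[1,5] (faults so far: 2)
  step 3: ref 5 -> HIT, frames=[1,5] (faults so far: 2)
  step 4: ref 2 -> FAULT, evict 1, frames=[2,5] (faults so far: 3)
  step 5: ref 4 -> FAULT, evict 5, frames=[2,4] (faults so far: 4)
  step 6: ref 3 -> FAULT, evict 2, frames=[3,4] (faults so far: 5)
  step 7: ref 2 -> FAULT, evict 4, frames=[3,2] (faults so far: 6)
  step 8: ref 3 -> HIT, frames=[3,2] (faults so far: 6)
  step 9: ref 2 -> HIT, frames=[3,2] (faults so far: 6)
  step 10: ref 1 -> FAULT, evict 3, frames=[1,2] (faults so far: 7)
  FIFO total faults: 7
--- LRU ---
  step 0: ref 1 -> FAULT, frames=[1,-] (faults so far: 1)
  step 1: ref 5 -> FAULT, frames=[1,5] (faults so far: 2)
  step 2: ref 5 -> HIT, frames=[1,5] (faults so far: 2)
  step 3: ref 5 -> HIT, frames=[1,5] (faults so far: 2)
  step 4: ref 2 -> FAULT, evict 1, frames=[2,5] (faults so far: 3)
  step 5: ref 4 -> FAULT, evict 5, frames=[2,4] (faults so far: 4)
  step 6: ref 3 -> FAULT, evict 2, frames=[3,4] (faults so far: 5)
  step 7: ref 2 -> FAULT, evict 4, frames=[3,2] (faults so far: 6)
  step 8: ref 3 -> HIT, frames=[3,2] (faults so far: 6)
  step 9: ref 2 -> HIT, frames=[3,2] (faults so far: 6)
  step 10: ref 1 -> FAULT, evict 3, frames=[1,2] (faults so far: 7)
  LRU total faults: 7
--- Optimal ---
  step 0: ref 1 -> FAULT, frames=[1,-] (faults so far: 1)
  step 1: ref 5 -> FAULT, frames=[1,5] (faults so far: 2)
  step 2: ref 5 -> HIT, frames=[1,5] (faults so far: 2)
  step 3: ref 5 -> HIT, frames=[1,5] (faults so far: 2)
  step 4: ref 2 -> FAULT, evict 5, frames=[1,2] (faults so far: 3)
  step 5: ref 4 -> FAULT, evict 1, frames=[4,2] (faults so far: 4)
  step 6: ref 3 -> FAULT, evict 4, frames=[3,2] (faults so far: 5)
  step 7: ref 2 -> HIT, frames=[3,2] (faults so far: 5)
  step 8: ref 3 -> HIT, frames=[3,2] (faults so far: 5)
  step 9: ref 2 -> HIT, frames=[3,2] (faults so far: 5)
  step 10: ref 1 -> FAULT, evict 2, frames=[3,1] (faults so far: 6)
  Optimal total faults: 6

Answer: 7 7 6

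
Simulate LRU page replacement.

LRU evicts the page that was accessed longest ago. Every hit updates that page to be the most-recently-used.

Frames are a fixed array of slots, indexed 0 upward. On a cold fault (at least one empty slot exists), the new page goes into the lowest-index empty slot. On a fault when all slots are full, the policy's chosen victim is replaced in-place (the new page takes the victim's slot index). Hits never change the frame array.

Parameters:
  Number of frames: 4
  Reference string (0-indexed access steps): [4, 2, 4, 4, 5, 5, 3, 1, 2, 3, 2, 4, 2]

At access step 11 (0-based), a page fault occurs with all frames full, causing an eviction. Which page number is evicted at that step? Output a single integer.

Answer: 5

Derivation:
Step 0: ref 4 -> FAULT, frames=[4,-,-,-]
Step 1: ref 2 -> FAULT, frames=[4,2,-,-]
Step 2: ref 4 -> HIT, frames=[4,2,-,-]
Step 3: ref 4 -> HIT, frames=[4,2,-,-]
Step 4: ref 5 -> FAULT, frames=[4,2,5,-]
Step 5: ref 5 -> HIT, frames=[4,2,5,-]
Step 6: ref 3 -> FAULT, frames=[4,2,5,3]
Step 7: ref 1 -> FAULT, evict 2, frames=[4,1,5,3]
Step 8: ref 2 -> FAULT, evict 4, frames=[2,1,5,3]
Step 9: ref 3 -> HIT, frames=[2,1,5,3]
Step 10: ref 2 -> HIT, frames=[2,1,5,3]
Step 11: ref 4 -> FAULT, evict 5, frames=[2,1,4,3]
At step 11: evicted page 5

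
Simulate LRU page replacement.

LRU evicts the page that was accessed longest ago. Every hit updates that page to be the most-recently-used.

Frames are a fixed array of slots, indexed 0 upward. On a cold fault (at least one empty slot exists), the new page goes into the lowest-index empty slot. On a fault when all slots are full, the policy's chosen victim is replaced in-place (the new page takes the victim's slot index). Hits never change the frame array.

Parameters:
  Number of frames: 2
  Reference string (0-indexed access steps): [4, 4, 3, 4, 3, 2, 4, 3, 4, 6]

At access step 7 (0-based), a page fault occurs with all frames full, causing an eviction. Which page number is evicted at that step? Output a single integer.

Answer: 2

Derivation:
Step 0: ref 4 -> FAULT, frames=[4,-]
Step 1: ref 4 -> HIT, frames=[4,-]
Step 2: ref 3 -> FAULT, frames=[4,3]
Step 3: ref 4 -> HIT, frames=[4,3]
Step 4: ref 3 -> HIT, frames=[4,3]
Step 5: ref 2 -> FAULT, evict 4, frames=[2,3]
Step 6: ref 4 -> FAULT, evict 3, frames=[2,4]
Step 7: ref 3 -> FAULT, evict 2, frames=[3,4]
At step 7: evicted page 2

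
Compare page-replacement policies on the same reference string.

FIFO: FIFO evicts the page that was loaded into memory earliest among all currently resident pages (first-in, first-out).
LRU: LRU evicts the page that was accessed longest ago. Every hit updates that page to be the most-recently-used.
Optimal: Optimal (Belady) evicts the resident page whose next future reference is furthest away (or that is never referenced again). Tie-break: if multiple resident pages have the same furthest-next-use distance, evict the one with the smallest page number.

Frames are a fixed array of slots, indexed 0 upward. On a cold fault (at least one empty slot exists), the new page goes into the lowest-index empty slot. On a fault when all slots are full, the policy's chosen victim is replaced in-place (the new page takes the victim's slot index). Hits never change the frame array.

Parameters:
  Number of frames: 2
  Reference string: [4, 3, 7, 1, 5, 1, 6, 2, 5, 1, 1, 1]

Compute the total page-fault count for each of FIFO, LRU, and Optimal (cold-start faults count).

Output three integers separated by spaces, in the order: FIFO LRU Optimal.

--- FIFO ---
  step 0: ref 4 -> FAULT, frames=[4,-] (faults so far: 1)
  step 1: ref 3 -> FAULT, frames=[4,3] (faults so far: 2)
  step 2: ref 7 -> FAULT, evict 4, frames=[7,3] (faults so far: 3)
  step 3: ref 1 -> FAULT, evict 3, frames=[7,1] (faults so far: 4)
  step 4: ref 5 -> FAULT, evict 7, frames=[5,1] (faults so far: 5)
  step 5: ref 1 -> HIT, frames=[5,1] (faults so far: 5)
  step 6: ref 6 -> FAULT, evict 1, frames=[5,6] (faults so far: 6)
  step 7: ref 2 -> FAULT, evict 5, frames=[2,6] (faults so far: 7)
  step 8: ref 5 -> FAULT, evict 6, frames=[2,5] (faults so far: 8)
  step 9: ref 1 -> FAULT, evict 2, frames=[1,5] (faults so far: 9)
  step 10: ref 1 -> HIT, frames=[1,5] (faults so far: 9)
  step 11: ref 1 -> HIT, frames=[1,5] (faults so far: 9)
  FIFO total faults: 9
--- LRU ---
  step 0: ref 4 -> FAULT, frames=[4,-] (faults so far: 1)
  step 1: ref 3 -> FAULT, frames=[4,3] (faults so far: 2)
  step 2: ref 7 -> FAULT, evict 4, frames=[7,3] (faults so far: 3)
  step 3: ref 1 -> FAULT, evict 3, frames=[7,1] (faults so far: 4)
  step 4: ref 5 -> FAULT, evict 7, frames=[5,1] (faults so far: 5)
  step 5: ref 1 -> HIT, frames=[5,1] (faults so far: 5)
  step 6: ref 6 -> FAULT, evict 5, frames=[6,1] (faults so far: 6)
  step 7: ref 2 -> FAULT, evict 1, frames=[6,2] (faults so far: 7)
  step 8: ref 5 -> FAULT, evict 6, frames=[5,2] (faults so far: 8)
  step 9: ref 1 -> FAULT, evict 2, frames=[5,1] (faults so far: 9)
  step 10: ref 1 -> HIT, frames=[5,1] (faults so far: 9)
  step 11: ref 1 -> HIT, frames=[5,1] (faults so far: 9)
  LRU total faults: 9
--- Optimal ---
  step 0: ref 4 -> FAULT, frames=[4,-] (faults so far: 1)
  step 1: ref 3 -> FAULT, frames=[4,3] (faults so far: 2)
  step 2: ref 7 -> FAULT, evict 3, frames=[4,7] (faults so far: 3)
  step 3: ref 1 -> FAULT, evict 4, frames=[1,7] (faults so far: 4)
  step 4: ref 5 -> FAULT, evict 7, frames=[1,5] (faults so far: 5)
  step 5: ref 1 -> HIT, frames=[1,5] (faults so far: 5)
  step 6: ref 6 -> FAULT, evict 1, frames=[6,5] (faults so far: 6)
  step 7: ref 2 -> FAULT, evict 6, frames=[2,5] (faults so far: 7)
  step 8: ref 5 -> HIT, frames=[2,5] (faults so far: 7)
  step 9: ref 1 -> FAULT, evict 2, frames=[1,5] (faults so far: 8)
  step 10: ref 1 -> HIT, frames=[1,5] (faults so far: 8)
  step 11: ref 1 -> HIT, frames=[1,5] (faults so far: 8)
  Optimal total faults: 8

Answer: 9 9 8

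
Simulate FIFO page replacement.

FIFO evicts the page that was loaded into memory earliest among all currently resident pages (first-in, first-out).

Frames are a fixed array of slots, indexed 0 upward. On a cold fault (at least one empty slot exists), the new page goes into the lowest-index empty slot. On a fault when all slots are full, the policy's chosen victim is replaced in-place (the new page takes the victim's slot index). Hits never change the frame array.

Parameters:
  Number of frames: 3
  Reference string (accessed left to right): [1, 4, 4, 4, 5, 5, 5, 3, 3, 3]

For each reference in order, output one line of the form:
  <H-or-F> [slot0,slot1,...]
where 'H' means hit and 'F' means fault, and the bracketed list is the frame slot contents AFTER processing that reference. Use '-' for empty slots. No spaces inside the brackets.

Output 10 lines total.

F [1,-,-]
F [1,4,-]
H [1,4,-]
H [1,4,-]
F [1,4,5]
H [1,4,5]
H [1,4,5]
F [3,4,5]
H [3,4,5]
H [3,4,5]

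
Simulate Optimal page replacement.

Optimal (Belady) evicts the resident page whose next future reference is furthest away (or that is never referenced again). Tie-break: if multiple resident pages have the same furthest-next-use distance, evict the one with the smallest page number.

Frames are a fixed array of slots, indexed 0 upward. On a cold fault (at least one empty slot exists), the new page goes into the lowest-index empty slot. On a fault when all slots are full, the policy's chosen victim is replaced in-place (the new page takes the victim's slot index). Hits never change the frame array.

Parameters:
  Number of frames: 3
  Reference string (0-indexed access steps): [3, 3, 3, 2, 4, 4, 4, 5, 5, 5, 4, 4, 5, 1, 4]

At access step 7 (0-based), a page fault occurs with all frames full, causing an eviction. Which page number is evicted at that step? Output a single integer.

Step 0: ref 3 -> FAULT, frames=[3,-,-]
Step 1: ref 3 -> HIT, frames=[3,-,-]
Step 2: ref 3 -> HIT, frames=[3,-,-]
Step 3: ref 2 -> FAULT, frames=[3,2,-]
Step 4: ref 4 -> FAULT, frames=[3,2,4]
Step 5: ref 4 -> HIT, frames=[3,2,4]
Step 6: ref 4 -> HIT, frames=[3,2,4]
Step 7: ref 5 -> FAULT, evict 2, frames=[3,5,4]
At step 7: evicted page 2

Answer: 2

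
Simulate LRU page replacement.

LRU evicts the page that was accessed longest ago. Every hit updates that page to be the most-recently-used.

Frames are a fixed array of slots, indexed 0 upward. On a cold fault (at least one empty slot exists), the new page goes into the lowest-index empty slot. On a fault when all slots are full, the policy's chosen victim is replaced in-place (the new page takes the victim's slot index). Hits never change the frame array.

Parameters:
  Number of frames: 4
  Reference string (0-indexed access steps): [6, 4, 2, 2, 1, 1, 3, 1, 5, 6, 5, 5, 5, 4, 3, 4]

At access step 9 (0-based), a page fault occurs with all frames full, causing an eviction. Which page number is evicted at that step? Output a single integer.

Answer: 2

Derivation:
Step 0: ref 6 -> FAULT, frames=[6,-,-,-]
Step 1: ref 4 -> FAULT, frames=[6,4,-,-]
Step 2: ref 2 -> FAULT, frames=[6,4,2,-]
Step 3: ref 2 -> HIT, frames=[6,4,2,-]
Step 4: ref 1 -> FAULT, frames=[6,4,2,1]
Step 5: ref 1 -> HIT, frames=[6,4,2,1]
Step 6: ref 3 -> FAULT, evict 6, frames=[3,4,2,1]
Step 7: ref 1 -> HIT, frames=[3,4,2,1]
Step 8: ref 5 -> FAULT, evict 4, frames=[3,5,2,1]
Step 9: ref 6 -> FAULT, evict 2, frames=[3,5,6,1]
At step 9: evicted page 2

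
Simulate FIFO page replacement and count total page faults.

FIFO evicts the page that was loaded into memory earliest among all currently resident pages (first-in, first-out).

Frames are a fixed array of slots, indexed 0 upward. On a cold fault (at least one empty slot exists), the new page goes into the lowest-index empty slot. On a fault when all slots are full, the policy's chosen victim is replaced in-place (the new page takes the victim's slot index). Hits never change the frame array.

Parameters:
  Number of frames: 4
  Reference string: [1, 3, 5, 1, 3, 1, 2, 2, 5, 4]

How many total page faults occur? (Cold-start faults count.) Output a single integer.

Answer: 5

Derivation:
Step 0: ref 1 → FAULT, frames=[1,-,-,-]
Step 1: ref 3 → FAULT, frames=[1,3,-,-]
Step 2: ref 5 → FAULT, frames=[1,3,5,-]
Step 3: ref 1 → HIT, frames=[1,3,5,-]
Step 4: ref 3 → HIT, frames=[1,3,5,-]
Step 5: ref 1 → HIT, frames=[1,3,5,-]
Step 6: ref 2 → FAULT, frames=[1,3,5,2]
Step 7: ref 2 → HIT, frames=[1,3,5,2]
Step 8: ref 5 → HIT, frames=[1,3,5,2]
Step 9: ref 4 → FAULT (evict 1), frames=[4,3,5,2]
Total faults: 5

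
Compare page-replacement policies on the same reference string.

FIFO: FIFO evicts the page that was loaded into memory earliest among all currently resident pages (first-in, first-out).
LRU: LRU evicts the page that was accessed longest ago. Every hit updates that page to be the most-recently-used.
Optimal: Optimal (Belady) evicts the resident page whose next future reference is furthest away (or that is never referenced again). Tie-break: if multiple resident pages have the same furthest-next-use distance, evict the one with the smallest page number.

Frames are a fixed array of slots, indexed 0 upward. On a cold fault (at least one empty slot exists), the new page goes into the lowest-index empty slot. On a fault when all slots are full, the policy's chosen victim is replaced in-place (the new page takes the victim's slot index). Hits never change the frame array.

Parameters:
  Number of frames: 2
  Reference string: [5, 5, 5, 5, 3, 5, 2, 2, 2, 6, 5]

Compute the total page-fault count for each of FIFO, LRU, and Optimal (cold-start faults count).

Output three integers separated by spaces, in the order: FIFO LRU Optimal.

--- FIFO ---
  step 0: ref 5 -> FAULT, frames=[5,-] (faults so far: 1)
  step 1: ref 5 -> HIT, frames=[5,-] (faults so far: 1)
  step 2: ref 5 -> HIT, frames=[5,-] (faults so far: 1)
  step 3: ref 5 -> HIT, frames=[5,-] (faults so far: 1)
  step 4: ref 3 -> FAULT, frames=[5,3] (faults so far: 2)
  step 5: ref 5 -> HIT, frames=[5,3] (faults so far: 2)
  step 6: ref 2 -> FAULT, evict 5, frames=[2,3] (faults so far: 3)
  step 7: ref 2 -> HIT, frames=[2,3] (faults so far: 3)
  step 8: ref 2 -> HIT, frames=[2,3] (faults so far: 3)
  step 9: ref 6 -> FAULT, evict 3, frames=[2,6] (faults so far: 4)
  step 10: ref 5 -> FAULT, evict 2, frames=[5,6] (faults so far: 5)
  FIFO total faults: 5
--- LRU ---
  step 0: ref 5 -> FAULT, frames=[5,-] (faults so far: 1)
  step 1: ref 5 -> HIT, frames=[5,-] (faults so far: 1)
  step 2: ref 5 -> HIT, frames=[5,-] (faults so far: 1)
  step 3: ref 5 -> HIT, frames=[5,-] (faults so far: 1)
  step 4: ref 3 -> FAULT, frames=[5,3] (faults so far: 2)
  step 5: ref 5 -> HIT, frames=[5,3] (faults so far: 2)
  step 6: ref 2 -> FAULT, evict 3, frames=[5,2] (faults so far: 3)
  step 7: ref 2 -> HIT, frames=[5,2] (faults so far: 3)
  step 8: ref 2 -> HIT, frames=[5,2] (faults so far: 3)
  step 9: ref 6 -> FAULT, evict 5, frames=[6,2] (faults so far: 4)
  step 10: ref 5 -> FAULT, evict 2, frames=[6,5] (faults so far: 5)
  LRU total faults: 5
--- Optimal ---
  step 0: ref 5 -> FAULT, frames=[5,-] (faults so far: 1)
  step 1: ref 5 -> HIT, frames=[5,-] (faults so far: 1)
  step 2: ref 5 -> HIT, frames=[5,-] (faults so far: 1)
  step 3: ref 5 -> HIT, frames=[5,-] (faults so far: 1)
  step 4: ref 3 -> FAULT, frames=[5,3] (faults so far: 2)
  step 5: ref 5 -> HIT, frames=[5,3] (faults so far: 2)
  step 6: ref 2 -> FAULT, evict 3, frames=[5,2] (faults so far: 3)
  step 7: ref 2 -> HIT, frames=[5,2] (faults so far: 3)
  step 8: ref 2 -> HIT, frames=[5,2] (faults so far: 3)
  step 9: ref 6 -> FAULT, evict 2, frames=[5,6] (faults so far: 4)
  step 10: ref 5 -> HIT, frames=[5,6] (faults so far: 4)
  Optimal total faults: 4

Answer: 5 5 4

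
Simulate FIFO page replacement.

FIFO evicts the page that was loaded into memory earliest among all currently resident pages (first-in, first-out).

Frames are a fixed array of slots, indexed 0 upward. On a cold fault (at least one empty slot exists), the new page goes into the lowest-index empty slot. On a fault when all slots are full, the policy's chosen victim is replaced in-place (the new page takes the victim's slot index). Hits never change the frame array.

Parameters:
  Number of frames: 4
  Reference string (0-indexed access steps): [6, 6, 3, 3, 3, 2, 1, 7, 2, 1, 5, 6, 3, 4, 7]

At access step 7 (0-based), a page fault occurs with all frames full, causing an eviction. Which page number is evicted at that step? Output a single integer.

Answer: 6

Derivation:
Step 0: ref 6 -> FAULT, frames=[6,-,-,-]
Step 1: ref 6 -> HIT, frames=[6,-,-,-]
Step 2: ref 3 -> FAULT, frames=[6,3,-,-]
Step 3: ref 3 -> HIT, frames=[6,3,-,-]
Step 4: ref 3 -> HIT, frames=[6,3,-,-]
Step 5: ref 2 -> FAULT, frames=[6,3,2,-]
Step 6: ref 1 -> FAULT, frames=[6,3,2,1]
Step 7: ref 7 -> FAULT, evict 6, frames=[7,3,2,1]
At step 7: evicted page 6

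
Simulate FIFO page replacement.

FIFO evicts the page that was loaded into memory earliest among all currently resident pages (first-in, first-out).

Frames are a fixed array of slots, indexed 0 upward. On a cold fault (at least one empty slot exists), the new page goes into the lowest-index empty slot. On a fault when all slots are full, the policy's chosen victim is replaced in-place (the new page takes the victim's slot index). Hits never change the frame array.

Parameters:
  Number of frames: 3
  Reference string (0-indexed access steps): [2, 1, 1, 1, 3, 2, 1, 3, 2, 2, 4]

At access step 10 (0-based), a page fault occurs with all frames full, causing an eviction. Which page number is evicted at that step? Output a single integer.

Step 0: ref 2 -> FAULT, frames=[2,-,-]
Step 1: ref 1 -> FAULT, frames=[2,1,-]
Step 2: ref 1 -> HIT, frames=[2,1,-]
Step 3: ref 1 -> HIT, frames=[2,1,-]
Step 4: ref 3 -> FAULT, frames=[2,1,3]
Step 5: ref 2 -> HIT, frames=[2,1,3]
Step 6: ref 1 -> HIT, frames=[2,1,3]
Step 7: ref 3 -> HIT, frames=[2,1,3]
Step 8: ref 2 -> HIT, frames=[2,1,3]
Step 9: ref 2 -> HIT, frames=[2,1,3]
Step 10: ref 4 -> FAULT, evict 2, frames=[4,1,3]
At step 10: evicted page 2

Answer: 2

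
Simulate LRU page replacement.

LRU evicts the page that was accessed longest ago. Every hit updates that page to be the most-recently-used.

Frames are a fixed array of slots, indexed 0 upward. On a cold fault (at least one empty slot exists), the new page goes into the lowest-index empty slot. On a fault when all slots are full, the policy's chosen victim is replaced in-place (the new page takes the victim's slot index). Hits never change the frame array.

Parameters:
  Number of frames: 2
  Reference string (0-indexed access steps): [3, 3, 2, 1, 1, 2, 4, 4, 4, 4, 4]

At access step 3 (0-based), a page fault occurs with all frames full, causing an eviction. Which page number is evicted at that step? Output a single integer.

Step 0: ref 3 -> FAULT, frames=[3,-]
Step 1: ref 3 -> HIT, frames=[3,-]
Step 2: ref 2 -> FAULT, frames=[3,2]
Step 3: ref 1 -> FAULT, evict 3, frames=[1,2]
At step 3: evicted page 3

Answer: 3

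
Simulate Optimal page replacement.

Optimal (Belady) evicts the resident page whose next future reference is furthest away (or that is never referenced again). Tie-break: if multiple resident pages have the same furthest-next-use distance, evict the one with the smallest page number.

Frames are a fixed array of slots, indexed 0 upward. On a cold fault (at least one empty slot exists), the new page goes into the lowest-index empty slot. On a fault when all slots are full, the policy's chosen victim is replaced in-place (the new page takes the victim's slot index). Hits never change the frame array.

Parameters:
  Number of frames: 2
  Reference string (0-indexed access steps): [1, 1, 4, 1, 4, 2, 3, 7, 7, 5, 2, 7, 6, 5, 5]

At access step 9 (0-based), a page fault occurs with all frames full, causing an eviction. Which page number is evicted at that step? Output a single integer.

Step 0: ref 1 -> FAULT, frames=[1,-]
Step 1: ref 1 -> HIT, frames=[1,-]
Step 2: ref 4 -> FAULT, frames=[1,4]
Step 3: ref 1 -> HIT, frames=[1,4]
Step 4: ref 4 -> HIT, frames=[1,4]
Step 5: ref 2 -> FAULT, evict 1, frames=[2,4]
Step 6: ref 3 -> FAULT, evict 4, frames=[2,3]
Step 7: ref 7 -> FAULT, evict 3, frames=[2,7]
Step 8: ref 7 -> HIT, frames=[2,7]
Step 9: ref 5 -> FAULT, evict 7, frames=[2,5]
At step 9: evicted page 7

Answer: 7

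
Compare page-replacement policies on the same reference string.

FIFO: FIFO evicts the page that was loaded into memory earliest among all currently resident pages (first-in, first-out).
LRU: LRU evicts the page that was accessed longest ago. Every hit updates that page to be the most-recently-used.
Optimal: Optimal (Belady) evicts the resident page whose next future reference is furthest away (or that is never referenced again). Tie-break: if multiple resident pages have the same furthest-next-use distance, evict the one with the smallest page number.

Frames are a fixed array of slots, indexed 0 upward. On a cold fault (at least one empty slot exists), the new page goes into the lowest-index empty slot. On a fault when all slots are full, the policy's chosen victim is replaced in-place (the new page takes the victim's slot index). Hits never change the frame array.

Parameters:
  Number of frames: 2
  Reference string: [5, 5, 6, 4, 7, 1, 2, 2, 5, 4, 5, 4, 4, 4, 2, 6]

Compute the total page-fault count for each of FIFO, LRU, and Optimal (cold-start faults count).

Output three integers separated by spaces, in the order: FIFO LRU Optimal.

Answer: 10 10 9

Derivation:
--- FIFO ---
  step 0: ref 5 -> FAULT, frames=[5,-] (faults so far: 1)
  step 1: ref 5 -> HIT, frames=[5,-] (faults so far: 1)
  step 2: ref 6 -> FAULT, frames=[5,6] (faults so far: 2)
  step 3: ref 4 -> FAULT, evict 5, frames=[4,6] (faults so far: 3)
  step 4: ref 7 -> FAULT, evict 6, frames=[4,7] (faults so far: 4)
  step 5: ref 1 -> FAULT, evict 4, frames=[1,7] (faults so far: 5)
  step 6: ref 2 -> FAULT, evict 7, frames=[1,2] (faults so far: 6)
  step 7: ref 2 -> HIT, frames=[1,2] (faults so far: 6)
  step 8: ref 5 -> FAULT, evict 1, frames=[5,2] (faults so far: 7)
  step 9: ref 4 -> FAULT, evict 2, frames=[5,4] (faults so far: 8)
  step 10: ref 5 -> HIT, frames=[5,4] (faults so far: 8)
  step 11: ref 4 -> HIT, frames=[5,4] (faults so far: 8)
  step 12: ref 4 -> HIT, frames=[5,4] (faults so far: 8)
  step 13: ref 4 -> HIT, frames=[5,4] (faults so far: 8)
  step 14: ref 2 -> FAULT, evict 5, frames=[2,4] (faults so far: 9)
  step 15: ref 6 -> FAULT, evict 4, frames=[2,6] (faults so far: 10)
  FIFO total faults: 10
--- LRU ---
  step 0: ref 5 -> FAULT, frames=[5,-] (faults so far: 1)
  step 1: ref 5 -> HIT, frames=[5,-] (faults so far: 1)
  step 2: ref 6 -> FAULT, frames=[5,6] (faults so far: 2)
  step 3: ref 4 -> FAULT, evict 5, frames=[4,6] (faults so far: 3)
  step 4: ref 7 -> FAULT, evict 6, frames=[4,7] (faults so far: 4)
  step 5: ref 1 -> FAULT, evict 4, frames=[1,7] (faults so far: 5)
  step 6: ref 2 -> FAULT, evict 7, frames=[1,2] (faults so far: 6)
  step 7: ref 2 -> HIT, frames=[1,2] (faults so far: 6)
  step 8: ref 5 -> FAULT, evict 1, frames=[5,2] (faults so far: 7)
  step 9: ref 4 -> FAULT, evict 2, frames=[5,4] (faults so far: 8)
  step 10: ref 5 -> HIT, frames=[5,4] (faults so far: 8)
  step 11: ref 4 -> HIT, frames=[5,4] (faults so far: 8)
  step 12: ref 4 -> HIT, frames=[5,4] (faults so far: 8)
  step 13: ref 4 -> HIT, frames=[5,4] (faults so far: 8)
  step 14: ref 2 -> FAULT, evict 5, frames=[2,4] (faults so far: 9)
  step 15: ref 6 -> FAULT, evict 4, frames=[2,6] (faults so far: 10)
  LRU total faults: 10
--- Optimal ---
  step 0: ref 5 -> FAULT, frames=[5,-] (faults so far: 1)
  step 1: ref 5 -> HIT, frames=[5,-] (faults so far: 1)
  step 2: ref 6 -> FAULT, frames=[5,6] (faults so far: 2)
  step 3: ref 4 -> FAULT, evict 6, frames=[5,4] (faults so far: 3)
  step 4: ref 7 -> FAULT, evict 4, frames=[5,7] (faults so far: 4)
  step 5: ref 1 -> FAULT, evict 7, frames=[5,1] (faults so far: 5)
  step 6: ref 2 -> FAULT, evict 1, frames=[5,2] (faults so far: 6)
  step 7: ref 2 -> HIT, frames=[5,2] (faults so far: 6)
  step 8: ref 5 -> HIT, frames=[5,2] (faults so far: 6)
  step 9: ref 4 -> FAULT, evict 2, frames=[5,4] (faults so far: 7)
  step 10: ref 5 -> HIT, frames=[5,4] (faults so far: 7)
  step 11: ref 4 -> HIT, frames=[5,4] (faults so far: 7)
  step 12: ref 4 -> HIT, frames=[5,4] (faults so far: 7)
  step 13: ref 4 -> HIT, frames=[5,4] (faults so far: 7)
  step 14: ref 2 -> FAULT, evict 4, frames=[5,2] (faults so far: 8)
  step 15: ref 6 -> FAULT, evict 2, frames=[5,6] (faults so far: 9)
  Optimal total faults: 9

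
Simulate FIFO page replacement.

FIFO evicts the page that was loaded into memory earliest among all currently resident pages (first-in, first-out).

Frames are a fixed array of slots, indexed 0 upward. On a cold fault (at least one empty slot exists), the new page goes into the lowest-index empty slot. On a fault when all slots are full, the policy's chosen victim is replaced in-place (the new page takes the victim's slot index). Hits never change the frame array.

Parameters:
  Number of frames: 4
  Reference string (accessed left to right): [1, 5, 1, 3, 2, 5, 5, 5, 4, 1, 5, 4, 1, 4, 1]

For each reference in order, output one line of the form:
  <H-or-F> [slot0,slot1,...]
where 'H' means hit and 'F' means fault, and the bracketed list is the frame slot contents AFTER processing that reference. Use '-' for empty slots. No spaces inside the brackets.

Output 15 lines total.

F [1,-,-,-]
F [1,5,-,-]
H [1,5,-,-]
F [1,5,3,-]
F [1,5,3,2]
H [1,5,3,2]
H [1,5,3,2]
H [1,5,3,2]
F [4,5,3,2]
F [4,1,3,2]
F [4,1,5,2]
H [4,1,5,2]
H [4,1,5,2]
H [4,1,5,2]
H [4,1,5,2]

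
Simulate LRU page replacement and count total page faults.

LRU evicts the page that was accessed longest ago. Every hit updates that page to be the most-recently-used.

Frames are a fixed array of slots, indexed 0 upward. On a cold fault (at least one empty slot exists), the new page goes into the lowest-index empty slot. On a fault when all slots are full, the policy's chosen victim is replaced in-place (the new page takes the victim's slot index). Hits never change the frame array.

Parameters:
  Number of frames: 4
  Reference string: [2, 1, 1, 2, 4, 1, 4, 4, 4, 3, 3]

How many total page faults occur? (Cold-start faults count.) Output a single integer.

Answer: 4

Derivation:
Step 0: ref 2 → FAULT, frames=[2,-,-,-]
Step 1: ref 1 → FAULT, frames=[2,1,-,-]
Step 2: ref 1 → HIT, frames=[2,1,-,-]
Step 3: ref 2 → HIT, frames=[2,1,-,-]
Step 4: ref 4 → FAULT, frames=[2,1,4,-]
Step 5: ref 1 → HIT, frames=[2,1,4,-]
Step 6: ref 4 → HIT, frames=[2,1,4,-]
Step 7: ref 4 → HIT, frames=[2,1,4,-]
Step 8: ref 4 → HIT, frames=[2,1,4,-]
Step 9: ref 3 → FAULT, frames=[2,1,4,3]
Step 10: ref 3 → HIT, frames=[2,1,4,3]
Total faults: 4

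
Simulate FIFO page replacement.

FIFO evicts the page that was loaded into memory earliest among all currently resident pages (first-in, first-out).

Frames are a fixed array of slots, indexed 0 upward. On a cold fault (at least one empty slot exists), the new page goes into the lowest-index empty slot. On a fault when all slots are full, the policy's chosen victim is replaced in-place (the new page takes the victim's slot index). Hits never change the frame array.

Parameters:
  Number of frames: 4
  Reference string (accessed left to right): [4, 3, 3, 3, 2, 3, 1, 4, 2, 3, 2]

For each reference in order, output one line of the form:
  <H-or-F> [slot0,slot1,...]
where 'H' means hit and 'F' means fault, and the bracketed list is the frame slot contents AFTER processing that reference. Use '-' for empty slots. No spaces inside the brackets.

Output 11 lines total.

F [4,-,-,-]
F [4,3,-,-]
H [4,3,-,-]
H [4,3,-,-]
F [4,3,2,-]
H [4,3,2,-]
F [4,3,2,1]
H [4,3,2,1]
H [4,3,2,1]
H [4,3,2,1]
H [4,3,2,1]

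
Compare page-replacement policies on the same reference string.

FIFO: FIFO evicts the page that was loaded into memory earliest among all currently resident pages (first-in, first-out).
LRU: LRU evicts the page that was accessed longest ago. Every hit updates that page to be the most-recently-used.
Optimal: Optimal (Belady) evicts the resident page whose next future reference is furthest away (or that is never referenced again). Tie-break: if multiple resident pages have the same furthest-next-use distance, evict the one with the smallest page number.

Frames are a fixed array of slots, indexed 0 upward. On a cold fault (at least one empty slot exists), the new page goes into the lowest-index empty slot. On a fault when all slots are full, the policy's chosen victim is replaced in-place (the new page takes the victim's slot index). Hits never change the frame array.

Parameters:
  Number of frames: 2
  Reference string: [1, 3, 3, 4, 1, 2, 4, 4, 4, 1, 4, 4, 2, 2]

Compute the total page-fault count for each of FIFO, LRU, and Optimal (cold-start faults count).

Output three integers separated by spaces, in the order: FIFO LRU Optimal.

--- FIFO ---
  step 0: ref 1 -> FAULT, frames=[1,-] (faults so far: 1)
  step 1: ref 3 -> FAULT, frames=[1,3] (faults so far: 2)
  step 2: ref 3 -> HIT, frames=[1,3] (faults so far: 2)
  step 3: ref 4 -> FAULT, evict 1, frames=[4,3] (faults so far: 3)
  step 4: ref 1 -> FAULT, evict 3, frames=[4,1] (faults so far: 4)
  step 5: ref 2 -> FAULT, evict 4, frames=[2,1] (faults so far: 5)
  step 6: ref 4 -> FAULT, evict 1, frames=[2,4] (faults so far: 6)
  step 7: ref 4 -> HIT, frames=[2,4] (faults so far: 6)
  step 8: ref 4 -> HIT, frames=[2,4] (faults so far: 6)
  step 9: ref 1 -> FAULT, evict 2, frames=[1,4] (faults so far: 7)
  step 10: ref 4 -> HIT, frames=[1,4] (faults so far: 7)
  step 11: ref 4 -> HIT, frames=[1,4] (faults so far: 7)
  step 12: ref 2 -> FAULT, evict 4, frames=[1,2] (faults so far: 8)
  step 13: ref 2 -> HIT, frames=[1,2] (faults so far: 8)
  FIFO total faults: 8
--- LRU ---
  step 0: ref 1 -> FAULT, frames=[1,-] (faults so far: 1)
  step 1: ref 3 -> FAULT, frames=[1,3] (faults so far: 2)
  step 2: ref 3 -> HIT, frames=[1,3] (faults so far: 2)
  step 3: ref 4 -> FAULT, evict 1, frames=[4,3] (faults so far: 3)
  step 4: ref 1 -> FAULT, evict 3, frames=[4,1] (faults so far: 4)
  step 5: ref 2 -> FAULT, evict 4, frames=[2,1] (faults so far: 5)
  step 6: ref 4 -> FAULT, evict 1, frames=[2,4] (faults so far: 6)
  step 7: ref 4 -> HIT, frames=[2,4] (faults so far: 6)
  step 8: ref 4 -> HIT, frames=[2,4] (faults so far: 6)
  step 9: ref 1 -> FAULT, evict 2, frames=[1,4] (faults so far: 7)
  step 10: ref 4 -> HIT, frames=[1,4] (faults so far: 7)
  step 11: ref 4 -> HIT, frames=[1,4] (faults so far: 7)
  step 12: ref 2 -> FAULT, evict 1, frames=[2,4] (faults so far: 8)
  step 13: ref 2 -> HIT, frames=[2,4] (faults so far: 8)
  LRU total faults: 8
--- Optimal ---
  step 0: ref 1 -> FAULT, frames=[1,-] (faults so far: 1)
  step 1: ref 3 -> FAULT, frames=[1,3] (faults so far: 2)
  step 2: ref 3 -> HIT, frames=[1,3] (faults so far: 2)
  step 3: ref 4 -> FAULT, evict 3, frames=[1,4] (faults so far: 3)
  step 4: ref 1 -> HIT, frames=[1,4] (faults so far: 3)
  step 5: ref 2 -> FAULT, evict 1, frames=[2,4] (faults so far: 4)
  step 6: ref 4 -> HIT, frames=[2,4] (faults so far: 4)
  step 7: ref 4 -> HIT, frames=[2,4] (faults so far: 4)
  step 8: ref 4 -> HIT, frames=[2,4] (faults so far: 4)
  step 9: ref 1 -> FAULT, evict 2, frames=[1,4] (faults so far: 5)
  step 10: ref 4 -> HIT, frames=[1,4] (faults so far: 5)
  step 11: ref 4 -> HIT, frames=[1,4] (faults so far: 5)
  step 12: ref 2 -> FAULT, evict 1, frames=[2,4] (faults so far: 6)
  step 13: ref 2 -> HIT, frames=[2,4] (faults so far: 6)
  Optimal total faults: 6

Answer: 8 8 6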